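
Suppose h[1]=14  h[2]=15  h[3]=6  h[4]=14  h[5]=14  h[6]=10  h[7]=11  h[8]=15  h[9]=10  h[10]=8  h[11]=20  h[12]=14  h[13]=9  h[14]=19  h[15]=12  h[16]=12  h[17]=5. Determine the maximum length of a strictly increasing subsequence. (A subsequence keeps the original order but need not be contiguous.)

Let dp[i] be the length of the longest such subsequence ending at index i:
i:      1  2  3  4  5  6  7  8  9 10 11 12 13 14 15 16 17
h[i]:  14 15  6 14 14 10 11 15 10  8 20 14  9 19 12 12  5
dp:     1  2  1  2  2  2  3  4  2  2  5  4  3  5  4  4  1
Maximum dp value is 5.

5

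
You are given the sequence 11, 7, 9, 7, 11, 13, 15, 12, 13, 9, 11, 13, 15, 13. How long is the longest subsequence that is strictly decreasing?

Negate each value so 'decreasing' becomes 'increasing', then run patience tails on the negated sequence:
-11 → extends → [-11]
-7 → extends → [-11, -7]
-9 → replaces -7 → [-11, -9]
-7 → extends → [-11, -9, -7]
-11 → already a tail → [-11, -9, -7]
-13 → replaces -11 → [-13, -9, -7]
-15 → replaces -13 → [-15, -9, -7]
-12 → replaces -9 → [-15, -12, -7]
-13 → replaces -12 → [-15, -13, -7]
-9 → replaces -7 → [-15, -13, -9]
-11 → replaces -9 → [-15, -13, -11]
-13 → already a tail → [-15, -13, -11]
-15 → already a tail → [-15, -13, -11]
-13 → already a tail → [-15, -13, -11]
Three tails, so the longest strictly decreasing subsequence of the original has length 3.

3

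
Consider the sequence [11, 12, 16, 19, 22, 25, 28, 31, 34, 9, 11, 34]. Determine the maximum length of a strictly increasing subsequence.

Let dp[i] be the length of the longest such subsequence ending at index i:
i:      1  2  3  4  5  6  7  8  9 10 11 12
a[i]:  11 12 16 19 22 25 28 31 34  9 11 34
dp:     1  2  3  4  5  6  7  8  9  1  2  9
Maximum dp value is 9.

9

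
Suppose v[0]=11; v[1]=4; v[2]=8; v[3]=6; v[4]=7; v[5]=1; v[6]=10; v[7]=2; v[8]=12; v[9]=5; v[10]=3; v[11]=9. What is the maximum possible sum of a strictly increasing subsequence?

Let S[i] be the best sum of a strictly increasing subsequence ending at i:
i:      0  1  2  3  4  5  6  7  8  9 10 11
v[i]:  11  4  8  6  7  1 10  2 12  5  3  9
S:     11  4 12 10 17  1 27  3 39  9  6 26
Maximum is 39 (e.g. 4 + 6 + 7 + 10 + 12).

39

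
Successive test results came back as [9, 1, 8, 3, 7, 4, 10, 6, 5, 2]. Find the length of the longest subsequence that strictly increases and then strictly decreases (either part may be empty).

7

inc[i] = longest strictly increasing subsequence ending at i; dec[i] = longest strictly decreasing subsequence starting at i:
i:      1  2  3  4  5  6  7  8  9 10
a[i]:   9  1  8  3  7  4 10  6  5  2
inc:    1  1  2  2  3  3  4  4  4  2
dec:    6  1  5  2  4  2  4  3  2  1
Best peak at i=7 (value 10): inc=4, dec=4, length 4+4−1 = 7.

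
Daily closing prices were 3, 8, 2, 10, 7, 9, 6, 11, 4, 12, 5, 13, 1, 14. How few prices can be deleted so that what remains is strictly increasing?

Fewest deletions = n − (longest strictly increasing subsequence).
i:      1  2  3  4  5  6  7  8  9 10 11 12 13 14
a[i]:   3  8  2 10  7  9  6 11  4 12  5 13  1 14
dp:     1  2  1  3  2  3  2  4  2  5  3  6  1  7
max dp = 7, so deletions = 14 − 7 = 7.

7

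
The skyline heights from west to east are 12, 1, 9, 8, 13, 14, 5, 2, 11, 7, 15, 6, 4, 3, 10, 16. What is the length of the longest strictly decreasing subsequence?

Negate each value so 'decreasing' becomes 'increasing', then run patience tails on the negated sequence:
-12 → extends → [-12]
-1 → extends → [-12, -1]
-9 → replaces -1 → [-12, -9]
-8 → extends → [-12, -9, -8]
-13 → replaces -12 → [-13, -9, -8]
-14 → replaces -13 → [-14, -9, -8]
-5 → extends → [-14, -9, -8, -5]
-2 → extends → [-14, -9, -8, -5, -2]
-11 → replaces -9 → [-14, -11, -8, -5, -2]
-7 → replaces -5 → [-14, -11, -8, -7, -2]
-15 → replaces -14 → [-15, -11, -8, -7, -2]
-6 → replaces -2 → [-15, -11, -8, -7, -6]
-4 → extends → [-15, -11, -8, -7, -6, -4]
-3 → extends → [-15, -11, -8, -7, -6, -4, -3]
-10 → replaces -8 → [-15, -11, -10, -7, -6, -4, -3]
-16 → replaces -15 → [-16, -11, -10, -7, -6, -4, -3]
Seven tails, so the longest strictly decreasing subsequence of the original has length 7.

7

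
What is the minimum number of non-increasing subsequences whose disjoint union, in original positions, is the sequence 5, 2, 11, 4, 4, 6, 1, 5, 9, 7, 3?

Place each on the leftmost legal pile:
5 → new pile 1 (tops now [5])
2 → pile 1 (tops now [2])
11 → new pile 2 (tops now [2, 11])
4 → pile 2 (tops now [2, 4])
4 → pile 2 (tops now [2, 4])
6 → new pile 3 (tops now [2, 4, 6])
1 → pile 1 (tops now [1, 4, 6])
5 → pile 3 (tops now [1, 4, 5])
9 → new pile 4 (tops now [1, 4, 5, 9])
7 → pile 4 (tops now [1, 4, 5, 7])
3 → pile 2 (tops now [1, 3, 5, 7])
Four piles.

4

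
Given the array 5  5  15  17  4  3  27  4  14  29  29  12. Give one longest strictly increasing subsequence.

Patience tails give the LIS length; then backtrack through the dp parents:
5 → extends → [5]
5 → already a tail → [5]
15 → extends → [5, 15]
17 → extends → [5, 15, 17]
4 → replaces 5 → [4, 15, 17]
3 → replaces 4 → [3, 15, 17]
27 → extends → [3, 15, 17, 27]
4 → replaces 15 → [3, 4, 17, 27]
14 → replaces 17 → [3, 4, 14, 27]
29 → extends → [3, 4, 14, 27, 29]
29 → already a tail → [3, 4, 14, 27, 29]
12 → replaces 14 → [3, 4, 12, 27, 29]
Length 5; one witness is 5, 15, 17, 27, 29.

5, 15, 17, 27, 29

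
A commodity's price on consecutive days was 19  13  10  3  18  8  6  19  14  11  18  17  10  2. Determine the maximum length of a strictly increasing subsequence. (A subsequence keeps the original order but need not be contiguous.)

4

Track the smallest tail for each achievable length (strict):
19 → extends → [19]
13 → replaces 19 → [13]
10 → replaces 13 → [10]
3 → replaces 10 → [3]
18 → extends → [3, 18]
8 → replaces 18 → [3, 8]
6 → replaces 8 → [3, 6]
19 → extends → [3, 6, 19]
14 → replaces 19 → [3, 6, 14]
11 → replaces 14 → [3, 6, 11]
18 → extends → [3, 6, 11, 18]
17 → replaces 18 → [3, 6, 11, 17]
10 → replaces 11 → [3, 6, 10, 17]
2 → replaces 3 → [2, 6, 10, 17]
Four tails, so the longest strictly increasing subsequence has length 4 (e.g. 3, 8, 14, 18).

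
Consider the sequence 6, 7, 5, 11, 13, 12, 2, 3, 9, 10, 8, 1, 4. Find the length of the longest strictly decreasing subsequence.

Let dp[i] be the longest strictly decreasing subsequence ending at i:
i:      1  2  3  4  5  6  7  8  9 10 11 12 13
a[i]:   6  7  5 11 13 12  2  3  9 10  8  1  4
dp:     1  1  2  1  1  2  3  3  3  3  4  5  5
Maximum is 5.

5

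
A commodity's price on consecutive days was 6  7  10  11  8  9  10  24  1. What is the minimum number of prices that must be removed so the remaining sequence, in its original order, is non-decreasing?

3

Fewest deletions = n − (longest non-decreasing subsequence).
Patience tails:
6 → extends → [6]
7 → extends → [6, 7]
10 → extends → [6, 7, 10]
11 → extends → [6, 7, 10, 11]
8 → replaces 10 → [6, 7, 8, 11]
9 → replaces 11 → [6, 7, 8, 9]
10 → extends → [6, 7, 8, 9, 10]
24 → extends → [6, 7, 8, 9, 10, 24]
1 → replaces 6 → [1, 7, 8, 9, 10, 24]
Longest non-decreasing subsequence has length 6, so deletions = 9 − 6 = 3.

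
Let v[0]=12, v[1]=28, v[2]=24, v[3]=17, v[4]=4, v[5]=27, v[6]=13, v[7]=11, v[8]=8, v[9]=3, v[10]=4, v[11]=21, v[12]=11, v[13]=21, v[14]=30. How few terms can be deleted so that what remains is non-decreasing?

Fewest deletions = n − (longest non-decreasing subsequence).
i:      0  1  2  3  4  5  6  7  8  9 10 11 12 13 14
v[i]:  12 28 24 17  4 27 13 11  8  3  4 21 11 21 30
dp:     1  2  2  2  1  3  2  2  2  1  2  3  3  4  5
max dp = 5, so deletions = 15 − 5 = 10.

10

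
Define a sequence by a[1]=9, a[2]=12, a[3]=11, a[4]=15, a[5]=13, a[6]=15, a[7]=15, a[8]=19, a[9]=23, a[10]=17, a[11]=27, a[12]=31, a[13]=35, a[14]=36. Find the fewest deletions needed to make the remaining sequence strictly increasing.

4

Fewest deletions = n − (longest strictly increasing subsequence).
Patience tails:
9 → extends → [9]
12 → extends → [9, 12]
11 → replaces 12 → [9, 11]
15 → extends → [9, 11, 15]
13 → replaces 15 → [9, 11, 13]
15 → extends → [9, 11, 13, 15]
15 → already a tail → [9, 11, 13, 15]
19 → extends → [9, 11, 13, 15, 19]
23 → extends → [9, 11, 13, 15, 19, 23]
17 → replaces 19 → [9, 11, 13, 15, 17, 23]
27 → extends → [9, 11, 13, 15, 17, 23, 27]
31 → extends → [9, 11, 13, 15, 17, 23, 27, 31]
35 → extends → [9, 11, 13, 15, 17, 23, 27, 31, 35]
36 → extends → [9, 11, 13, 15, 17, 23, 27, 31, 35, 36]
Longest strictly increasing subsequence has length 10, so deletions = 14 − 10 = 4.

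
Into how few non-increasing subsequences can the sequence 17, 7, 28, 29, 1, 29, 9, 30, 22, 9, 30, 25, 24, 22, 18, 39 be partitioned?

The minimum number of non-increasing subsequences covering a sequence equals the length of its longest strictly increasing subsequence.
LIS length is 5 (e.g. 17, 28, 29, 30, 39), so 5 piles are needed.

5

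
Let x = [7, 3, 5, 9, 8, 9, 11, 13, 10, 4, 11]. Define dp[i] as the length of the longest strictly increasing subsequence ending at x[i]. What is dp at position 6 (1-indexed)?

4

dp[i] = 1 + max{dp[j] : j<i, x[j]<x[i]} (or 1 if no such j):
i:      1  2  3  4  5  6  7  8  9 10 11
x[i]:   7  3  5  9  8  9 11 13 10  4 11
dp:     1  1  2  3  3  4  5  6  5  2  6
At index 6 the value is 4.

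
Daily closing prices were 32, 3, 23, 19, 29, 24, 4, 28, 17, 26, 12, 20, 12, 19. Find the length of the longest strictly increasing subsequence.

4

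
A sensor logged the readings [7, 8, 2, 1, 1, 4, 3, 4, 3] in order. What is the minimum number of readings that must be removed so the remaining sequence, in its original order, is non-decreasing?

5

Fewest deletions = n − (longest non-decreasing subsequence).
Patience tails:
7 → extends → [7]
8 → extends → [7, 8]
2 → replaces 7 → [2, 8]
1 → replaces 2 → [1, 8]
1 → replaces 8 → [1, 1]
4 → extends → [1, 1, 4]
3 → replaces 4 → [1, 1, 3]
4 → extends → [1, 1, 3, 4]
3 → replaces 4 → [1, 1, 3, 3]
Longest non-decreasing subsequence has length 4, so deletions = 9 − 4 = 5.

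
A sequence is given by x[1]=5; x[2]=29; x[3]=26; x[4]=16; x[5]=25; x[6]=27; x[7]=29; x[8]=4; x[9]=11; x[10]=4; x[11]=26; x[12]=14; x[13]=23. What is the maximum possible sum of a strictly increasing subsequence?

Let S[i] be the best sum of a strictly increasing subsequence ending at i:
i:       1   2   3   4   5   6   7   8   9  10  11  12  13
x[i]:    5  29  26  16  25  27  29   4  11   4  26  14  23
S:       5  34  31  21  46  73 102   4  16   4  72  30  53
Maximum is 102 (e.g. 5 + 16 + 25 + 27 + 29).

102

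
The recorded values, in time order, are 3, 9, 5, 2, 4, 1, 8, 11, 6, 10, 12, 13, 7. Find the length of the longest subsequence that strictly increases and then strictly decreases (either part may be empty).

inc[i] = longest strictly increasing subsequence ending at i; dec[i] = longest strictly decreasing subsequence starting at i:
i:      1  2  3  4  5  6  7  8  9 10 11 12 13
a[i]:   3  9  5  2  4  1  8 11  6 10 12 13  7
inc:    1  2  2  1  2  1  3  4  3  4  5  6  4
dec:    3  4  3  2  2  1  2  3  1  2  2  2  1
Best peak at i=12 (value 13): inc=6, dec=2, length 6+2−1 = 7.

7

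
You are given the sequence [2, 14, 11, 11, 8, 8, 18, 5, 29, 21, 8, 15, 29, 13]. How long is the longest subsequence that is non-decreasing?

Track the smallest tail for each achievable length (allowing ties):
2 → extends → [2]
14 → extends → [2, 14]
11 → replaces 14 → [2, 11]
11 → extends → [2, 11, 11]
8 → replaces 11 → [2, 8, 11]
8 → replaces 11 → [2, 8, 8]
18 → extends → [2, 8, 8, 18]
5 → replaces 8 → [2, 5, 8, 18]
29 → extends → [2, 5, 8, 18, 29]
21 → replaces 29 → [2, 5, 8, 18, 21]
8 → replaces 18 → [2, 5, 8, 8, 21]
15 → replaces 21 → [2, 5, 8, 8, 15]
29 → extends → [2, 5, 8, 8, 15, 29]
13 → replaces 15 → [2, 5, 8, 8, 13, 29]
Six tails, so the longest non-decreasing subsequence has length 6 (e.g. 2, 11, 11, 18, 29, 29).

6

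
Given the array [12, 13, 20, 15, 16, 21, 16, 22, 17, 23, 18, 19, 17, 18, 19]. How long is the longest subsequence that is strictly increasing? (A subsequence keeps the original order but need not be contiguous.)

7

Track the smallest tail for each achievable length (strict):
12 → extends → [12]
13 → extends → [12, 13]
20 → extends → [12, 13, 20]
15 → replaces 20 → [12, 13, 15]
16 → extends → [12, 13, 15, 16]
21 → extends → [12, 13, 15, 16, 21]
16 → already a tail → [12, 13, 15, 16, 21]
22 → extends → [12, 13, 15, 16, 21, 22]
17 → replaces 21 → [12, 13, 15, 16, 17, 22]
23 → extends → [12, 13, 15, 16, 17, 22, 23]
18 → replaces 22 → [12, 13, 15, 16, 17, 18, 23]
19 → replaces 23 → [12, 13, 15, 16, 17, 18, 19]
17 → already a tail → [12, 13, 15, 16, 17, 18, 19]
18 → already a tail → [12, 13, 15, 16, 17, 18, 19]
19 → already a tail → [12, 13, 15, 16, 17, 18, 19]
Seven tails, so the longest strictly increasing subsequence has length 7 (e.g. 12, 13, 15, 16, 21, 22, 23).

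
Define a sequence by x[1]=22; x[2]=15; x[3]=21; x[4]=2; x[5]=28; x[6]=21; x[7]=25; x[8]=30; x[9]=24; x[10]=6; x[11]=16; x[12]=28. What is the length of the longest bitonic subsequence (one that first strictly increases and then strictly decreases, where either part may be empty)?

inc[i] = longest strictly increasing subsequence ending at i; dec[i] = longest strictly decreasing subsequence starting at i:
i:      1  2  3  4  5  6  7  8  9 10 11 12
x[i]:  22 15 21  2 28 21 25 30 24  6 16 28
inc:    1  1  2  1  3  2  3  4  3  2  3  4
dec:    3  2  2  1  4  2  3  3  2  1  1  1
Best peak at i=5 (value 28): inc=3, dec=4, length 3+4−1 = 6.

6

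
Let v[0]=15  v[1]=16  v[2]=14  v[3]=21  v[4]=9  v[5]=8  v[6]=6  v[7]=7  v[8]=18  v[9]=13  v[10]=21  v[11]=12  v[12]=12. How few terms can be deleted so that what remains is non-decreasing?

Fewest deletions = n − (longest non-decreasing subsequence).
Patience tails:
15 → extends → [15]
16 → extends → [15, 16]
14 → replaces 15 → [14, 16]
21 → extends → [14, 16, 21]
9 → replaces 14 → [9, 16, 21]
8 → replaces 9 → [8, 16, 21]
6 → replaces 8 → [6, 16, 21]
7 → replaces 16 → [6, 7, 21]
18 → replaces 21 → [6, 7, 18]
13 → replaces 18 → [6, 7, 13]
21 → extends → [6, 7, 13, 21]
12 → replaces 13 → [6, 7, 12, 21]
12 → replaces 21 → [6, 7, 12, 12]
Longest non-decreasing subsequence has length 4, so deletions = 13 − 4 = 9.

9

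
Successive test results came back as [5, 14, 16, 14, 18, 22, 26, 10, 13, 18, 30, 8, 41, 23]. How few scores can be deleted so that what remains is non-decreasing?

6

Fewest deletions = n − (longest non-decreasing subsequence).
i:      1  2  3  4  5  6  7  8  9 10 11 12 13 14
a[i]:   5 14 16 14 18 22 26 10 13 18 30  8 41 23
dp:     1  2  3  3  4  5  6  2  3  5  7  2  8  6
max dp = 8, so deletions = 14 − 8 = 6.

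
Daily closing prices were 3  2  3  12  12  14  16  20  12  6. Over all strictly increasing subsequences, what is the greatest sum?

67

Let S[i] be the best sum of a strictly increasing subsequence ending at i:
i:      1  2  3  4  5  6  7  8  9 10
a[i]:   3  2  3 12 12 14 16 20 12  6
S:      3  2  5 17 17 31 47 67 17 11
Maximum is 67 (e.g. 2 + 3 + 12 + 14 + 16 + 20).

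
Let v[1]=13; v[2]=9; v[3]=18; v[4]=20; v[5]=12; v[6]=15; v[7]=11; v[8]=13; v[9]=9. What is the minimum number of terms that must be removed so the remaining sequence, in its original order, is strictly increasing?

Fewest deletions = n − (longest strictly increasing subsequence).
i:      1  2  3  4  5  6  7  8  9
v[i]:  13  9 18 20 12 15 11 13  9
dp:     1  1  2  3  2  3  2  3  1
max dp = 3, so deletions = 9 − 3 = 6.

6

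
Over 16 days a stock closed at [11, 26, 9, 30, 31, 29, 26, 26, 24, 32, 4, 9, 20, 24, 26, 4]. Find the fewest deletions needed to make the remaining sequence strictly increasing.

Fewest deletions = n − (longest strictly increasing subsequence).
i:      1  2  3  4  5  6  7  8  9 10 11 12 13 14 15 16
a[i]:  11 26  9 30 31 29 26 26 24 32  4  9 20 24 26  4
dp:     1  2  1  3  4  3  2  2  2  5  1  2  3  4  5  1
max dp = 5, so deletions = 16 − 5 = 11.

11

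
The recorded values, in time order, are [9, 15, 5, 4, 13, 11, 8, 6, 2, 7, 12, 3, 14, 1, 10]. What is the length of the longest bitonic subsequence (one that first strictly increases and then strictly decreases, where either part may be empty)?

inc[i] = longest strictly increasing subsequence ending at i; dec[i] = longest strictly decreasing subsequence starting at i:
i:      1  2  3  4  5  6  7  8  9 10 11 12 13 14 15
a[i]:   9 15  5  4 13 11  8  6  2  7 12  3 14  1 10
inc:    1  2  1  1  2  2  2  2  1  3  4  2  5  1  4
dec:    5  7  4  3  6  5  4  3  2  3  3  2  2  1  1
Best peak at i=2 (value 15): inc=2, dec=7, length 2+7−1 = 8.

8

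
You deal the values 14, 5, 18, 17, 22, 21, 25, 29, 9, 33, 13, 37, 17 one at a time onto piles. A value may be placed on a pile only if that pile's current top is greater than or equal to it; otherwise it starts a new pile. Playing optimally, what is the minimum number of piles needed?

Place each on the leftmost legal pile:
14 → new pile 1 (tops now [14])
5 → pile 1 (tops now [5])
18 → new pile 2 (tops now [5, 18])
17 → pile 2 (tops now [5, 17])
22 → new pile 3 (tops now [5, 17, 22])
21 → pile 3 (tops now [5, 17, 21])
25 → new pile 4 (tops now [5, 17, 21, 25])
29 → new pile 5 (tops now [5, 17, 21, 25, 29])
9 → pile 2 (tops now [5, 9, 21, 25, 29])
33 → new pile 6 (tops now [5, 9, 21, 25, 29, 33])
13 → pile 3 (tops now [5, 9, 13, 25, 29, 33])
37 → new pile 7 (tops now [5, 9, 13, 25, 29, 33, 37])
17 → pile 4 (tops now [5, 9, 13, 17, 29, 33, 37])
Seven piles.

7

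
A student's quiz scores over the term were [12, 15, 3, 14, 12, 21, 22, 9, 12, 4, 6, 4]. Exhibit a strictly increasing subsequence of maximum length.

Patience tails give the LIS length; then backtrack through the dp parents:
12 → extends → [12]
15 → extends → [12, 15]
3 → replaces 12 → [3, 15]
14 → replaces 15 → [3, 14]
12 → replaces 14 → [3, 12]
21 → extends → [3, 12, 21]
22 → extends → [3, 12, 21, 22]
9 → replaces 12 → [3, 9, 21, 22]
12 → replaces 21 → [3, 9, 12, 22]
4 → replaces 9 → [3, 4, 12, 22]
6 → replaces 12 → [3, 4, 6, 22]
4 → already a tail → [3, 4, 6, 22]
Length 4; one witness is 12, 15, 21, 22.

12, 15, 21, 22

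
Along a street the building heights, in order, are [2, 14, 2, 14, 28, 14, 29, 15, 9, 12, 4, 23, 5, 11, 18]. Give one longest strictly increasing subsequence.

Patience tails give the LIS length; then backtrack through the dp parents:
2 → extends → [2]
14 → extends → [2, 14]
2 → already a tail → [2, 14]
14 → already a tail → [2, 14]
28 → extends → [2, 14, 28]
14 → already a tail → [2, 14, 28]
29 → extends → [2, 14, 28, 29]
15 → replaces 28 → [2, 14, 15, 29]
9 → replaces 14 → [2, 9, 15, 29]
12 → replaces 15 → [2, 9, 12, 29]
4 → replaces 9 → [2, 4, 12, 29]
23 → replaces 29 → [2, 4, 12, 23]
5 → replaces 12 → [2, 4, 5, 23]
11 → replaces 23 → [2, 4, 5, 11]
18 → extends → [2, 4, 5, 11, 18]
Length 5; one witness is 2, 4, 5, 11, 18.

2, 4, 5, 11, 18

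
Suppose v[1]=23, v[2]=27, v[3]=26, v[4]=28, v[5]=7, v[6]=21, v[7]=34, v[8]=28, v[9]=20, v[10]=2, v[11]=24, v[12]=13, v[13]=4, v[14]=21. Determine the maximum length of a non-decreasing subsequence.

4

Let dp[i] be the length of the longest such subsequence ending at index i:
i:      1  2  3  4  5  6  7  8  9 10 11 12 13 14
v[i]:  23 27 26 28  7 21 34 28 20  2 24 13  4 21
dp:     1  2  2  3  1  2  4  4  2  1  3  2  2  3
Maximum dp value is 4.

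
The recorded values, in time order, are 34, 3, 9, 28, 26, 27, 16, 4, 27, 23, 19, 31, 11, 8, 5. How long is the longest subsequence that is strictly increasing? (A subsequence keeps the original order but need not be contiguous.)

Track the smallest tail for each achievable length (strict):
34 → extends → [34]
3 → replaces 34 → [3]
9 → extends → [3, 9]
28 → extends → [3, 9, 28]
26 → replaces 28 → [3, 9, 26]
27 → extends → [3, 9, 26, 27]
16 → replaces 26 → [3, 9, 16, 27]
4 → replaces 9 → [3, 4, 16, 27]
27 → already a tail → [3, 4, 16, 27]
23 → replaces 27 → [3, 4, 16, 23]
19 → replaces 23 → [3, 4, 16, 19]
31 → extends → [3, 4, 16, 19, 31]
11 → replaces 16 → [3, 4, 11, 19, 31]
8 → replaces 11 → [3, 4, 8, 19, 31]
5 → replaces 8 → [3, 4, 5, 19, 31]
Five tails, so the longest strictly increasing subsequence has length 5 (e.g. 3, 9, 26, 27, 31).

5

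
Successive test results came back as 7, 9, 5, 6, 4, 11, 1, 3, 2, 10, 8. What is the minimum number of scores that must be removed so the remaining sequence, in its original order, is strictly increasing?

Fewest deletions = n − (longest strictly increasing subsequence).
Patience tails:
7 → extends → [7]
9 → extends → [7, 9]
5 → replaces 7 → [5, 9]
6 → replaces 9 → [5, 6]
4 → replaces 5 → [4, 6]
11 → extends → [4, 6, 11]
1 → replaces 4 → [1, 6, 11]
3 → replaces 6 → [1, 3, 11]
2 → replaces 3 → [1, 2, 11]
10 → replaces 11 → [1, 2, 10]
8 → replaces 10 → [1, 2, 8]
Longest strictly increasing subsequence has length 3, so deletions = 11 − 3 = 8.

8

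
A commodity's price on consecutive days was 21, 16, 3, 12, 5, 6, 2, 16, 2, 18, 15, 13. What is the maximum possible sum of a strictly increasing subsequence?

Let S[i] be the best sum of a strictly increasing subsequence ending at i:
i:      1  2  3  4  5  6  7  8  9 10 11 12
a[i]:  21 16  3 12  5  6  2 16  2 18 15 13
S:     21 16  3 15  8 14  2 31  2 49 30 28
Maximum is 49 (e.g. 3 + 12 + 16 + 18).

49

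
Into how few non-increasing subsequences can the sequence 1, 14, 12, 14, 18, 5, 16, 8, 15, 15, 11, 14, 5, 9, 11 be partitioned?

Place each on the leftmost legal pile:
1 → new pile 1 (tops now [1])
14 → new pile 2 (tops now [1, 14])
12 → pile 2 (tops now [1, 12])
14 → new pile 3 (tops now [1, 12, 14])
18 → new pile 4 (tops now [1, 12, 14, 18])
5 → pile 2 (tops now [1, 5, 14, 18])
16 → pile 4 (tops now [1, 5, 14, 16])
8 → pile 3 (tops now [1, 5, 8, 16])
15 → pile 4 (tops now [1, 5, 8, 15])
15 → pile 4 (tops now [1, 5, 8, 15])
11 → pile 4 (tops now [1, 5, 8, 11])
14 → new pile 5 (tops now [1, 5, 8, 11, 14])
5 → pile 2 (tops now [1, 5, 8, 11, 14])
9 → pile 4 (tops now [1, 5, 8, 9, 14])
11 → pile 5 (tops now [1, 5, 8, 9, 11])
Five piles.

5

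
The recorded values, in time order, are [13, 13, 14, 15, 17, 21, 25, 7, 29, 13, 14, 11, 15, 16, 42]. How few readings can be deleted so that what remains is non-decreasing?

Fewest deletions = n − (longest non-decreasing subsequence).
Patience tails:
13 → extends → [13]
13 → extends → [13, 13]
14 → extends → [13, 13, 14]
15 → extends → [13, 13, 14, 15]
17 → extends → [13, 13, 14, 15, 17]
21 → extends → [13, 13, 14, 15, 17, 21]
25 → extends → [13, 13, 14, 15, 17, 21, 25]
7 → replaces 13 → [7, 13, 14, 15, 17, 21, 25]
29 → extends → [7, 13, 14, 15, 17, 21, 25, 29]
13 → replaces 14 → [7, 13, 13, 15, 17, 21, 25, 29]
14 → replaces 15 → [7, 13, 13, 14, 17, 21, 25, 29]
11 → replaces 13 → [7, 11, 13, 14, 17, 21, 25, 29]
15 → replaces 17 → [7, 11, 13, 14, 15, 21, 25, 29]
16 → replaces 21 → [7, 11, 13, 14, 15, 16, 25, 29]
42 → extends → [7, 11, 13, 14, 15, 16, 25, 29, 42]
Longest non-decreasing subsequence has length 9, so deletions = 15 − 9 = 6.

6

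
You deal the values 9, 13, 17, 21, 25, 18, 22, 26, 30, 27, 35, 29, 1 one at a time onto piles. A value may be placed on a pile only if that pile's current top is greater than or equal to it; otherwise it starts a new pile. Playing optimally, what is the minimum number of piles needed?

Place each on the leftmost legal pile:
9 → new pile 1 (tops now [9])
13 → new pile 2 (tops now [9, 13])
17 → new pile 3 (tops now [9, 13, 17])
21 → new pile 4 (tops now [9, 13, 17, 21])
25 → new pile 5 (tops now [9, 13, 17, 21, 25])
18 → pile 4 (tops now [9, 13, 17, 18, 25])
22 → pile 5 (tops now [9, 13, 17, 18, 22])
26 → new pile 6 (tops now [9, 13, 17, 18, 22, 26])
30 → new pile 7 (tops now [9, 13, 17, 18, 22, 26, 30])
27 → pile 7 (tops now [9, 13, 17, 18, 22, 26, 27])
35 → new pile 8 (tops now [9, 13, 17, 18, 22, 26, 27, 35])
29 → pile 8 (tops now [9, 13, 17, 18, 22, 26, 27, 29])
1 → pile 1 (tops now [1, 13, 17, 18, 22, 26, 27, 29])
Eight piles.

8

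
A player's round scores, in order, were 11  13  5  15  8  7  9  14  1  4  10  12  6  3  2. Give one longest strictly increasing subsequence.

Patience tails give the LIS length; then backtrack through the dp parents:
11 → extends → [11]
13 → extends → [11, 13]
5 → replaces 11 → [5, 13]
15 → extends → [5, 13, 15]
8 → replaces 13 → [5, 8, 15]
7 → replaces 8 → [5, 7, 15]
9 → replaces 15 → [5, 7, 9]
14 → extends → [5, 7, 9, 14]
1 → replaces 5 → [1, 7, 9, 14]
4 → replaces 7 → [1, 4, 9, 14]
10 → replaces 14 → [1, 4, 9, 10]
12 → extends → [1, 4, 9, 10, 12]
6 → replaces 9 → [1, 4, 6, 10, 12]
3 → replaces 4 → [1, 3, 6, 10, 12]
2 → replaces 3 → [1, 2, 6, 10, 12]
Length 5; one witness is 5, 8, 9, 10, 12.

5, 8, 9, 10, 12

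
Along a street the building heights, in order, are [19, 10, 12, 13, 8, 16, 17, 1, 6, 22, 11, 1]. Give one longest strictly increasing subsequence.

Patience tails give the LIS length; then backtrack through the dp parents:
19 → extends → [19]
10 → replaces 19 → [10]
12 → extends → [10, 12]
13 → extends → [10, 12, 13]
8 → replaces 10 → [8, 12, 13]
16 → extends → [8, 12, 13, 16]
17 → extends → [8, 12, 13, 16, 17]
1 → replaces 8 → [1, 12, 13, 16, 17]
6 → replaces 12 → [1, 6, 13, 16, 17]
22 → extends → [1, 6, 13, 16, 17, 22]
11 → replaces 13 → [1, 6, 11, 16, 17, 22]
1 → already a tail → [1, 6, 11, 16, 17, 22]
Length 6; one witness is 10, 12, 13, 16, 17, 22.

10, 12, 13, 16, 17, 22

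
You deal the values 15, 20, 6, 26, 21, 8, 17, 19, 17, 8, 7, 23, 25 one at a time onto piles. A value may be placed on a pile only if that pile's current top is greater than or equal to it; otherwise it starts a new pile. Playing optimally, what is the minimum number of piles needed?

6

Place each on the leftmost legal pile:
15 → new pile 1 (tops now [15])
20 → new pile 2 (tops now [15, 20])
6 → pile 1 (tops now [6, 20])
26 → new pile 3 (tops now [6, 20, 26])
21 → pile 3 (tops now [6, 20, 21])
8 → pile 2 (tops now [6, 8, 21])
17 → pile 3 (tops now [6, 8, 17])
19 → new pile 4 (tops now [6, 8, 17, 19])
17 → pile 3 (tops now [6, 8, 17, 19])
8 → pile 2 (tops now [6, 8, 17, 19])
7 → pile 2 (tops now [6, 7, 17, 19])
23 → new pile 5 (tops now [6, 7, 17, 19, 23])
25 → new pile 6 (tops now [6, 7, 17, 19, 23, 25])
Six piles.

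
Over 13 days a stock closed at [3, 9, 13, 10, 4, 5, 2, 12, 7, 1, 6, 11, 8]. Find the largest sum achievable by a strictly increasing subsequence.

34

Let S[i] be the best sum of a strictly increasing subsequence ending at i:
i:      1  2  3  4  5  6  7  8  9 10 11 12 13
a[i]:   3  9 13 10  4  5  2 12  7  1  6 11  8
S:      3 12 25 22  7 12  2 34 19  1 18 33 27
Maximum is 34 (e.g. 3 + 9 + 10 + 12).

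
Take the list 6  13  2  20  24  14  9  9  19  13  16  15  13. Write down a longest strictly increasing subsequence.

Patience tails give the LIS length; then backtrack through the dp parents:
6 → extends → [6]
13 → extends → [6, 13]
2 → replaces 6 → [2, 13]
20 → extends → [2, 13, 20]
24 → extends → [2, 13, 20, 24]
14 → replaces 20 → [2, 13, 14, 24]
9 → replaces 13 → [2, 9, 14, 24]
9 → already a tail → [2, 9, 14, 24]
19 → replaces 24 → [2, 9, 14, 19]
13 → replaces 14 → [2, 9, 13, 19]
16 → replaces 19 → [2, 9, 13, 16]
15 → replaces 16 → [2, 9, 13, 15]
13 → already a tail → [2, 9, 13, 15]
Length 4; one witness is 6, 13, 20, 24.

6, 13, 20, 24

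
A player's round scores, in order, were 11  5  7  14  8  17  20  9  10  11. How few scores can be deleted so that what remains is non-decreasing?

4

Fewest deletions = n − (longest non-decreasing subsequence).
i:      1  2  3  4  5  6  7  8  9 10
a[i]:  11  5  7 14  8 17 20  9 10 11
dp:     1  1  2  3  3  4  5  4  5  6
max dp = 6, so deletions = 10 − 6 = 4.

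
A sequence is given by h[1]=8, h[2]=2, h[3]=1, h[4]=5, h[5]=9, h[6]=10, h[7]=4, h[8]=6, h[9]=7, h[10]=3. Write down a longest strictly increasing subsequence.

Patience tails give the LIS length; then backtrack through the dp parents:
8 → extends → [8]
2 → replaces 8 → [2]
1 → replaces 2 → [1]
5 → extends → [1, 5]
9 → extends → [1, 5, 9]
10 → extends → [1, 5, 9, 10]
4 → replaces 5 → [1, 4, 9, 10]
6 → replaces 9 → [1, 4, 6, 10]
7 → replaces 10 → [1, 4, 6, 7]
3 → replaces 4 → [1, 3, 6, 7]
Length 4; one witness is 2, 5, 9, 10.

2, 5, 9, 10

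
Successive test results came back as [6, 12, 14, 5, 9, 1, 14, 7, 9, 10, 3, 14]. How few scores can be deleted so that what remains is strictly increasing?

Fewest deletions = n − (longest strictly increasing subsequence).
i:      1  2  3  4  5  6  7  8  9 10 11 12
a[i]:   6 12 14  5  9  1 14  7  9 10  3 14
dp:     1  2  3  1  2  1  3  2  3  4  2  5
max dp = 5, so deletions = 12 − 5 = 7.

7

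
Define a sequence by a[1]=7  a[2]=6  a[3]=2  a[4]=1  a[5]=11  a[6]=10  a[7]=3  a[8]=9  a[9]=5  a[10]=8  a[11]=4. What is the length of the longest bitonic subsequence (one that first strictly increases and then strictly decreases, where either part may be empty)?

inc[i] = longest strictly increasing subsequence ending at i; dec[i] = longest strictly decreasing subsequence starting at i:
i:      1  2  3  4  5  6  7  8  9 10 11
a[i]:   7  6  2  1 11 10  3  9  5  8  4
inc:    1  1  1  1  2  2  2  3  3  4  3
dec:    4  3  2  1  5  4  1  3  2  2  1
Best peak at i=5 (value 11): inc=2, dec=5, length 2+5−1 = 6.

6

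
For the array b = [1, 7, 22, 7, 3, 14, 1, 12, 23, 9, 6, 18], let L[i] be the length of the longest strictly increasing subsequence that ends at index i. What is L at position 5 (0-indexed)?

3

dp[i] = 1 + max{dp[j] : j<i, b[j]<b[i]} (or 1 if no such j):
i:      0  1  2  3  4  5  6  7  8  9 10 11
b[i]:   1  7 22  7  3 14  1 12 23  9  6 18
dp:     1  2  3  2  2  3  1  3  4  3  3  4
At index 5 the value is 3.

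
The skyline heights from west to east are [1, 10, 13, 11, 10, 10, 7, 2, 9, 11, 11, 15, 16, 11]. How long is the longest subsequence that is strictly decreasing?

Negate each value so 'decreasing' becomes 'increasing', then run patience tails on the negated sequence:
-1 → extends → [-1]
-10 → replaces -1 → [-10]
-13 → replaces -10 → [-13]
-11 → extends → [-13, -11]
-10 → extends → [-13, -11, -10]
-10 → already a tail → [-13, -11, -10]
-7 → extends → [-13, -11, -10, -7]
-2 → extends → [-13, -11, -10, -7, -2]
-9 → replaces -7 → [-13, -11, -10, -9, -2]
-11 → already a tail → [-13, -11, -10, -9, -2]
-11 → already a tail → [-13, -11, -10, -9, -2]
-15 → replaces -13 → [-15, -11, -10, -9, -2]
-16 → replaces -15 → [-16, -11, -10, -9, -2]
-11 → already a tail → [-16, -11, -10, -9, -2]
Five tails, so the longest strictly decreasing subsequence of the original has length 5.

5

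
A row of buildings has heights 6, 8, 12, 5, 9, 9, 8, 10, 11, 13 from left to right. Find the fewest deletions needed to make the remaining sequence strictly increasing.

4

Fewest deletions = n − (longest strictly increasing subsequence).
i:      1  2  3  4  5  6  7  8  9 10
a[i]:   6  8 12  5  9  9  8 10 11 13
dp:     1  2  3  1  3  3  2  4  5  6
max dp = 6, so deletions = 10 − 6 = 4.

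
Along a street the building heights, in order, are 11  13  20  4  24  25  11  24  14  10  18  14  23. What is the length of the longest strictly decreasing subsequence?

Let dp[i] be the longest strictly decreasing subsequence ending at i:
i:      1  2  3  4  5  6  7  8  9 10 11 12 13
a[i]:  11 13 20  4 24 25 11 24 14 10 18 14 23
dp:     1  1  1  2  1  1  2  2  3  4  3  4  3
Maximum is 4.

4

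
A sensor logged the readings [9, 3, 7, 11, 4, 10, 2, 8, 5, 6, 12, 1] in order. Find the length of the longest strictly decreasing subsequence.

5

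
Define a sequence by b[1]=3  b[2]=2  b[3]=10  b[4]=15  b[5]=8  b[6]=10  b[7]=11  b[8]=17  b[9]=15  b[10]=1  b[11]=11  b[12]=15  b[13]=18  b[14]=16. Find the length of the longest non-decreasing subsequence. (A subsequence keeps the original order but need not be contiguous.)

7

Track the smallest tail for each achievable length (allowing ties):
3 → extends → [3]
2 → replaces 3 → [2]
10 → extends → [2, 10]
15 → extends → [2, 10, 15]
8 → replaces 10 → [2, 8, 15]
10 → replaces 15 → [2, 8, 10]
11 → extends → [2, 8, 10, 11]
17 → extends → [2, 8, 10, 11, 17]
15 → replaces 17 → [2, 8, 10, 11, 15]
1 → replaces 2 → [1, 8, 10, 11, 15]
11 → replaces 15 → [1, 8, 10, 11, 11]
15 → extends → [1, 8, 10, 11, 11, 15]
18 → extends → [1, 8, 10, 11, 11, 15, 18]
16 → replaces 18 → [1, 8, 10, 11, 11, 15, 16]
Seven tails, so the longest non-decreasing subsequence has length 7 (e.g. 3, 10, 10, 11, 15, 15, 18).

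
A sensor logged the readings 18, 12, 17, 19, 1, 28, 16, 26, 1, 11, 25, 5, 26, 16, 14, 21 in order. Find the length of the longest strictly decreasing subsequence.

5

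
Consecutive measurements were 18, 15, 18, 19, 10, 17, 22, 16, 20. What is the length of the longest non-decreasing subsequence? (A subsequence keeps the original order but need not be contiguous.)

4

Track the smallest tail for each achievable length (allowing ties):
18 → extends → [18]
15 → replaces 18 → [15]
18 → extends → [15, 18]
19 → extends → [15, 18, 19]
10 → replaces 15 → [10, 18, 19]
17 → replaces 18 → [10, 17, 19]
22 → extends → [10, 17, 19, 22]
16 → replaces 17 → [10, 16, 19, 22]
20 → replaces 22 → [10, 16, 19, 20]
Four tails, so the longest non-decreasing subsequence has length 4 (e.g. 18, 18, 19, 22).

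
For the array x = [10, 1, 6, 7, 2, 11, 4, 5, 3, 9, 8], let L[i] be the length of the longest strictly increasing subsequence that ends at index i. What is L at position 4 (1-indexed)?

dp[i] = 1 + max{dp[j] : j<i, x[j]<x[i]} (or 1 if no such j):
i:      1  2  3  4  5  6  7  8  9 10 11
x[i]:  10  1  6  7  2 11  4  5  3  9  8
dp:     1  1  2  3  2  4  3  4  3  5  5
At index 4 the value is 3.

3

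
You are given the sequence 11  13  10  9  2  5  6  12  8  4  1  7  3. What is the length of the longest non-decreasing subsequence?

4

Let dp[i] be the length of the longest such subsequence ending at index i:
i:      1  2  3  4  5  6  7  8  9 10 11 12 13
a[i]:  11 13 10  9  2  5  6 12  8  4  1  7  3
dp:     1  2  1  1  1  2  3  4  4  2  1  4  2
Maximum dp value is 4.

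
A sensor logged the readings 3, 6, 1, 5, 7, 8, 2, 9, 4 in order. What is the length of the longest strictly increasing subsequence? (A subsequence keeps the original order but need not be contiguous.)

5

Track the smallest tail for each achievable length (strict):
3 → extends → [3]
6 → extends → [3, 6]
1 → replaces 3 → [1, 6]
5 → replaces 6 → [1, 5]
7 → extends → [1, 5, 7]
8 → extends → [1, 5, 7, 8]
2 → replaces 5 → [1, 2, 7, 8]
9 → extends → [1, 2, 7, 8, 9]
4 → replaces 7 → [1, 2, 4, 8, 9]
Five tails, so the longest strictly increasing subsequence has length 5 (e.g. 3, 6, 7, 8, 9).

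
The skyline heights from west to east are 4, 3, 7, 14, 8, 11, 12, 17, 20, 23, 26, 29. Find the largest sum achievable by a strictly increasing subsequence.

Let S[i] be the best sum of a strictly increasing subsequence ending at i:
i:       1   2   3   4   5   6   7   8   9  10  11  12
a[i]:    4   3   7  14   8  11  12  17  20  23  26  29
S:       4   3  11  25  19  30  42  59  79 102 128 157
Maximum is 157 (e.g. 4 + 7 + 8 + 11 + 12 + 17 + 20 + 23 + 26 + 29).

157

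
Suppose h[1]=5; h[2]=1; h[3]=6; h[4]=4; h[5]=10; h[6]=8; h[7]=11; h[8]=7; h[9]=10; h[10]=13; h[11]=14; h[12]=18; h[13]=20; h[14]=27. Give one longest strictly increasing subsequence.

5, 6, 10, 11, 13, 14, 18, 20, 27

Patience tails give the LIS length; then backtrack through the dp parents:
5 → extends → [5]
1 → replaces 5 → [1]
6 → extends → [1, 6]
4 → replaces 6 → [1, 4]
10 → extends → [1, 4, 10]
8 → replaces 10 → [1, 4, 8]
11 → extends → [1, 4, 8, 11]
7 → replaces 8 → [1, 4, 7, 11]
10 → replaces 11 → [1, 4, 7, 10]
13 → extends → [1, 4, 7, 10, 13]
14 → extends → [1, 4, 7, 10, 13, 14]
18 → extends → [1, 4, 7, 10, 13, 14, 18]
20 → extends → [1, 4, 7, 10, 13, 14, 18, 20]
27 → extends → [1, 4, 7, 10, 13, 14, 18, 20, 27]
Length 9; one witness is 5, 6, 10, 11, 13, 14, 18, 20, 27.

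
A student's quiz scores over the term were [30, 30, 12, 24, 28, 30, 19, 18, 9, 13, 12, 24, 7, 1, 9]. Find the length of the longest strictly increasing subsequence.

4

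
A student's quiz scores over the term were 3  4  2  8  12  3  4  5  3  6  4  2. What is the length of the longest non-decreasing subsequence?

5

Let dp[i] be the length of the longest such subsequence ending at index i:
i:      1  2  3  4  5  6  7  8  9 10 11 12
a[i]:   3  4  2  8 12  3  4  5  3  6  4  2
dp:     1  2  1  3  4  2  3  4  3  5  4  2
Maximum dp value is 5.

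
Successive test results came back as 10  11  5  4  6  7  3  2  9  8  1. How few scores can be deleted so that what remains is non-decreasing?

7

Fewest deletions = n − (longest non-decreasing subsequence).
Patience tails:
10 → extends → [10]
11 → extends → [10, 11]
5 → replaces 10 → [5, 11]
4 → replaces 5 → [4, 11]
6 → replaces 11 → [4, 6]
7 → extends → [4, 6, 7]
3 → replaces 4 → [3, 6, 7]
2 → replaces 3 → [2, 6, 7]
9 → extends → [2, 6, 7, 9]
8 → replaces 9 → [2, 6, 7, 8]
1 → replaces 2 → [1, 6, 7, 8]
Longest non-decreasing subsequence has length 4, so deletions = 11 − 4 = 7.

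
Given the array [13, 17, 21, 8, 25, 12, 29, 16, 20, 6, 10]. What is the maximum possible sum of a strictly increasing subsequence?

Let S[i] be the best sum of a strictly increasing subsequence ending at i:
i:       1   2   3   4   5   6   7   8   9  10  11
a[i]:   13  17  21   8  25  12  29  16  20   6  10
S:      13  30  51   8  76  20 105  36  56   6  18
Maximum is 105 (e.g. 13 + 17 + 21 + 25 + 29).

105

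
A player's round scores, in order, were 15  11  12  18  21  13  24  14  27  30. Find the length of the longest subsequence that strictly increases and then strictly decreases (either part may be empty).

inc[i] = longest strictly increasing subsequence ending at i; dec[i] = longest strictly decreasing subsequence starting at i:
i:      1  2  3  4  5  6  7  8  9 10
a[i]:  15 11 12 18 21 13 24 14 27 30
inc:    1  1  2  3  4  3  5  4  6  7
dec:    2  1  1  2  2  1  2  1  1  1
Best peak at i=10 (value 30): inc=7, dec=1, length 7+1−1 = 7.

7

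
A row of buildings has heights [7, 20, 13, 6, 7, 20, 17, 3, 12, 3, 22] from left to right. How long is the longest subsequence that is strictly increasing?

4

Track the smallest tail for each achievable length (strict):
7 → extends → [7]
20 → extends → [7, 20]
13 → replaces 20 → [7, 13]
6 → replaces 7 → [6, 13]
7 → replaces 13 → [6, 7]
20 → extends → [6, 7, 20]
17 → replaces 20 → [6, 7, 17]
3 → replaces 6 → [3, 7, 17]
12 → replaces 17 → [3, 7, 12]
3 → already a tail → [3, 7, 12]
22 → extends → [3, 7, 12, 22]
Four tails, so the longest strictly increasing subsequence has length 4 (e.g. 7, 13, 20, 22).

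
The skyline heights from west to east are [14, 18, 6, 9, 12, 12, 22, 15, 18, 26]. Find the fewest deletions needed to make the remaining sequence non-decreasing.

3

Fewest deletions = n − (longest non-decreasing subsequence).
Patience tails:
14 → extends → [14]
18 → extends → [14, 18]
6 → replaces 14 → [6, 18]
9 → replaces 18 → [6, 9]
12 → extends → [6, 9, 12]
12 → extends → [6, 9, 12, 12]
22 → extends → [6, 9, 12, 12, 22]
15 → replaces 22 → [6, 9, 12, 12, 15]
18 → extends → [6, 9, 12, 12, 15, 18]
26 → extends → [6, 9, 12, 12, 15, 18, 26]
Longest non-decreasing subsequence has length 7, so deletions = 10 − 7 = 3.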